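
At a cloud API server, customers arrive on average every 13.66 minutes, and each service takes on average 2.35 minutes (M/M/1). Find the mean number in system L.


λ = 60/13.66 = 4.3924 /hr
μ = 60/2.35 = 25.5319 /hr
ρ = λ/μ = 4.3924/25.5319 = 0.1720
L = ρ/(1−ρ) = 0.1720/0.8280 = 0.2078

Final: 0.2078


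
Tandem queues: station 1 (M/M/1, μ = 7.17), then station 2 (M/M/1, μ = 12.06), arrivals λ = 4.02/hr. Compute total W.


Each node sees arrival rate λ = 4.02/hr (tandem ⇒ throughput preserved).
W₁ = 1/(μ₁−λ) = 1/(7.17−4.02) = 0.31746 hr
W₂ = 1/(μ₂−λ) = 1/(12.06−4.02) = 0.12438 hr
W_total = W₁ + W₂ = 0.31746 + 0.12438 = 0.44184 hr

Final: 0.44184 hr


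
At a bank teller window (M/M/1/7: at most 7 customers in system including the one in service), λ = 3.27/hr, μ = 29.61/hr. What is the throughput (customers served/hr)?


ρ = 0.1104; P_K = (1−ρ)ρ^7/(1−ρ^8) = 0.0000001782
λ_eff = λ(1 − P_K) = 3.27·(1 − 0.0000001782) = 3.27·1.000000 = 3.2700 /hr

Final: 3.2700 /hr


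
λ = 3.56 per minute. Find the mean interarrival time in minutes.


Mean interarrival time = 1/λ = 1/3.56 minute = 0.28090 minute
In minutes: 0.28090 × 1 = 0.2809 min

Final: 0.2809 min


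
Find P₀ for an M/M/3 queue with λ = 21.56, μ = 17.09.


a = λ/μ = 21.56/17.09 = 1.2616; ρ = a/c = 0.4205
Σ_{k=0}^{2} a^k/k! (terms k=0..2) = 1.00000 + 1.26156 + 0.79576 = 3.05732
Tail: a^3/(3!(1−ρ)) = 2.00780/(6·0.5795) = 0.57747
P₀ = 1/(3.05732 + 0.57747) = 1/3.63479 = 0.275119

Final: 0.275119


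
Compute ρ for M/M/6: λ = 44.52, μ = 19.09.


ρ = λ/(cμ) = 44.52/(6·19.09) = 44.52/114.54 = 0.3887

Final: 0.3887


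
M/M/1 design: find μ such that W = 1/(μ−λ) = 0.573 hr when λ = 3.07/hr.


W = 1/(μ−λ) ⇒ μ − λ = 1/W = 1/0.573 = 1.7452
μ = λ + 1/W = 3.07 + 1.7452 = 4.8152 per hr

Final: 4.8152 /hr


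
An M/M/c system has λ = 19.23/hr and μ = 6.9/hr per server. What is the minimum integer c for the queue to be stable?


Stability requires cμ > λ ⇔ c > λ/μ.
λ/μ = 19.23/6.9 = 2.7870
Minimum integer c = ⌊2.7870⌋ + 1 = 3
Check: 3·6.9 = 20.70 > 19.23, while 2·6.9 = 13.80 ≤ 19.23

Final: 3 servers


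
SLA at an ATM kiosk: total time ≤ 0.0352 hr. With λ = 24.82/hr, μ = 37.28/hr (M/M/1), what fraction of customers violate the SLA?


W ~ Exponential(μ−λ) for M/M/1.
μ − λ = 37.28 − 24.82 = 12.4600
P(W > t) = e^{−(μ−λ)t} = e^{−0.4386} = 0.644944

Final: 0.644944


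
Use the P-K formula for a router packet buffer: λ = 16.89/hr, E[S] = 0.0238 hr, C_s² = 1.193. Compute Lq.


ρ = λ·E[S] = 16.89·0.0238 = 0.4020
Lq = ρ²(1+C_s²)/(2(1−ρ)) = 0.1616·(1+1.193)/(2·0.5980)
= 0.1616·2.1930/1.1960 = 0.29628

Final: 0.29628


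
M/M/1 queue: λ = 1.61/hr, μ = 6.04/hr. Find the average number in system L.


ρ = λ/μ = 1.61/6.04 = 0.2666
L = ρ/(1−ρ) = 0.2666/(1 − 0.2666) = 0.2666/0.7334 = 0.3634

Final: 0.3634


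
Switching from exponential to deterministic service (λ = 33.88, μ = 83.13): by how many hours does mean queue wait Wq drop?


ρ = 33.88/83.13 = 0.4076
Wq(M/M/1) = ρ/(μ−λ) = 0.4076/49.25 = 0.008275 hr
Wq(M/D/1) = ρ/(2(μ−λ)) = 0.004138 hr
Savings = 0.008275 − 0.004138 = 0.004138 hr

Final: 0.004138 hr


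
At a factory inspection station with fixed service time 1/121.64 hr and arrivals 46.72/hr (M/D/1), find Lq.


ρ = 46.72/121.64 = 0.3841
M/D/1: Lq = ρ²/(2(1−ρ)) = 0.1475/(2·0.6159) = 0.11976

Final: 0.11976


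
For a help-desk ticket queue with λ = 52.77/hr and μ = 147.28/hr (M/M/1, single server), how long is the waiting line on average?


ρ = 52.77/147.28 = 0.3583
Lq = ρ²/(1−ρ) = 0.1284/0.6417 = 0.2001

Final: 0.2001


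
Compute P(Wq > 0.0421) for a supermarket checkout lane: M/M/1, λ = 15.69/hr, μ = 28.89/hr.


ρ = 15.69/28.89 = 0.5431
P(Wq > t) = ρ·e^{−(μ−λ)t} = 0.5431·e^{−0.5557}
= 0.5431·0.573659 = 0.311551

Final: 0.311551


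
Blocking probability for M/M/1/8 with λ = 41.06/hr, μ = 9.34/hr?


ρ = λ/μ = 41.06/9.34 = 4.3961
P_K = (1−ρ)ρ^K/(1−ρ^(K+1)) = (-3.3961·139500.752543)/(1 − 613265.620921)
= -473764.868378/-613264.620921 = 0.772529

Final: 0.772529


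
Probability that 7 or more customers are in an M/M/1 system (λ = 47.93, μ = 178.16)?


ρ = 47.93/178.16 = 0.2690
P(N ≥ n) = ρ^n = 0.2690^7 = 0.0001020

Final: 0.0001020


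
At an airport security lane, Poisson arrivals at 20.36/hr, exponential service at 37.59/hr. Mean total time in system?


W = 1/(μ−λ) = 1/(37.59 − 20.36) = 1/17.23 = 0.05804 hr

Final: 0.05804 hr


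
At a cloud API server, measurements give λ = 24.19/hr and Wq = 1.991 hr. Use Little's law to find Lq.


Lq = λWq = 24.19·1.991 = 48.1623

Final: 48.1623


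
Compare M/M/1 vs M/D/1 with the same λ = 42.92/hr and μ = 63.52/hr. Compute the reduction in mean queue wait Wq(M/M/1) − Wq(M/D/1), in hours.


ρ = 42.92/63.52 = 0.6757
Wq(M/M/1) = ρ/(μ−λ) = 0.6757/20.60 = 0.03280 hr
Wq(M/D/1) = ρ/(2(μ−λ)) = 0.01640 hr
Savings = 0.03280 − 0.01640 = 0.01640 hr

Final: 0.01640 hr


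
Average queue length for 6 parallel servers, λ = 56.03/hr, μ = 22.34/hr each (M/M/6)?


a = λ/μ = 2.5081; ρ = a/6 = 0.4180
P₀ = 0.080956
Lq = P₀·a^c·ρ / (c!·(1−ρ)²) = 0.080956·248.89990·0.4180/(720·0.33871)
= 0.03454

Final: 0.03454


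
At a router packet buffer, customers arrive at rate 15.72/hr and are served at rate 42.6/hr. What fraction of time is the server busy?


ρ = λ/μ = 15.72/42.6 = 0.3690

Final: 0.3690


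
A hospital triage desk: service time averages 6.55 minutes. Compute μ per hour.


μ = 1/(service time) in consistent units.
1 hour = 60 min, so μ = 60/6.55 = 9.1603 per hour

Final: 9.1603 /hr


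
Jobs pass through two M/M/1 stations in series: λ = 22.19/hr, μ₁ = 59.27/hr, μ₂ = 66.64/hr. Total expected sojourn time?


Each node sees arrival rate λ = 22.19/hr (tandem ⇒ throughput preserved).
W₁ = 1/(μ₁−λ) = 1/(59.27−22.19) = 0.02697 hr
W₂ = 1/(μ₂−λ) = 1/(66.64−22.19) = 0.02250 hr
W_total = W₁ + W₂ = 0.02697 + 0.02250 = 0.04947 hr

Final: 0.04947 hr


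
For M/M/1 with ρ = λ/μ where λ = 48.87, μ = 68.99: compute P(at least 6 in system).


ρ = 48.87/68.99 = 0.7084
P(N ≥ n) = ρ^n = 0.7084^6 = 0.126339

Final: 0.126339


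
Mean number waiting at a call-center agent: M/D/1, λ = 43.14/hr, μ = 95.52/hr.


ρ = 43.14/95.52 = 0.4516
M/D/1: Lq = ρ²/(2(1−ρ)) = 0.2040/(2·0.5484) = 0.18598

Final: 0.18598


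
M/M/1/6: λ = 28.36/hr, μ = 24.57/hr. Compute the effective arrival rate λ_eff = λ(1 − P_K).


ρ = 1.1543; P_K = (1−ρ)ρ^6/(1−ρ^7) = 0.210902
λ_eff = λ(1 − P_K) = 28.36·(1 − 0.210902) = 28.36·0.789098 = 22.3788 /hr

Final: 22.3788 /hr


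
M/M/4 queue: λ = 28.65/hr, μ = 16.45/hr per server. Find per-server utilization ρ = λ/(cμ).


ρ = λ/(cμ) = 28.65/(4·16.45) = 28.65/65.80 = 0.4354

Final: 0.4354


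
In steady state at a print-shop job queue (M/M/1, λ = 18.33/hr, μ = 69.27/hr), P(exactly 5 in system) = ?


ρ = 18.33/69.27 = 0.2646
P_n = (1−ρ)·ρ^n = (1 − 0.2646)·0.2646^5 = 0.7354·0.001297 = 0.0009541

Final: 0.0009541


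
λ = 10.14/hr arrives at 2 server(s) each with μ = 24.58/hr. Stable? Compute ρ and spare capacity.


Total capacity cμ = 2·24.58 = 49.16/hr
ρ = λ/(cμ) = 10.14/49.16 = 0.2063
Stable ⇔ ρ < 1: YES
Spare capacity = cμ − λ = 49.16 − 10.14 = 39.02/hr

Final: ρ = 0.2063; stable; margin = 39.02/hr


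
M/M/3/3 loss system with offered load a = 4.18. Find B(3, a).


B(c,a) = (a^c/c!) / Σ_{k=0}^{c} a^k/k!
a^3/3! = 12.172439
Σ terms (k=0..3): 1.00000 + 4.18000 + 8.73620 + 12.17244 = 26.088639
B = 12.172439/26.088639 = 0.466580

Final: 0.466580


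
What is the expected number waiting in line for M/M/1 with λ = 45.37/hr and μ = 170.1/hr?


ρ = 45.37/170.1 = 0.2667
Lq = ρ²/(1−ρ) = 0.07114/0.7333 = 0.09702

Final: 0.09702


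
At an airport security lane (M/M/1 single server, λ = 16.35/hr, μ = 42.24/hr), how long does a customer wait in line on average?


ρ = 16.35/42.24 = 0.3871
Wq = ρ/(μ−λ) = 0.3871/(42.24 − 16.35) = 0.3871/25.89 = 0.01495 hr

Final: 0.01495 hr


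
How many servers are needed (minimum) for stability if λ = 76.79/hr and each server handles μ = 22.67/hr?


Stability requires cμ > λ ⇔ c > λ/μ.
λ/μ = 76.79/22.67 = 3.3873
Minimum integer c = ⌊3.3873⌋ + 1 = 4
Check: 4·22.67 = 90.68 > 76.79, while 3·22.67 = 68.01 ≤ 76.79

Final: 4 servers


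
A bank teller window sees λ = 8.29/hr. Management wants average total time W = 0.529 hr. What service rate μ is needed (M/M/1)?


W = 1/(μ−λ) ⇒ μ − λ = 1/W = 1/0.529 = 1.8904
μ = λ + 1/W = 8.29 + 1.8904 = 10.1804 per hr

Final: 10.1804 /hr


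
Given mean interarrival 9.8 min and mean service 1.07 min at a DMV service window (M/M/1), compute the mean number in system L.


λ = 60/9.8 = 6.1224 /hr
μ = 60/1.07 = 56.0748 /hr
ρ = λ/μ = 6.1224/56.0748 = 0.1092
L = ρ/(1−ρ) = 0.1092/0.8908 = 0.1226

Final: 0.1226


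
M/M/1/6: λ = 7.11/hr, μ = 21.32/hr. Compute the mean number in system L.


ρ = 7.11/21.32 = 0.3335
L = ρ[1 − (K+1)ρ^K + Kρ^(K+1)] / [(1−ρ)(1−ρ^(K+1))]
Numerator: 0.3335·(1 − 7·0.001376 + 6·0.0004588) = 0.331196
Denominator: (0.6665)·(0.999541) = 0.666205
L = 0.331196/0.666205 = 0.4971

Final: 0.4971


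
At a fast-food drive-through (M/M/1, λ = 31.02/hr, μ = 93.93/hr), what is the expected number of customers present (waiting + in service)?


ρ = λ/μ = 31.02/93.93 = 0.3302
L = ρ/(1−ρ) = 0.3302/(1 − 0.3302) = 0.3302/0.6698 = 0.4931

Final: 0.4931


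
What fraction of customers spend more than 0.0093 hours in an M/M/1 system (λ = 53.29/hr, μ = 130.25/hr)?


W ~ Exponential(μ−λ) for M/M/1.
μ − λ = 130.25 − 53.29 = 76.9600
P(W > t) = e^{−(μ−λ)t} = e^{−0.7157} = 0.488836

Final: 0.488836


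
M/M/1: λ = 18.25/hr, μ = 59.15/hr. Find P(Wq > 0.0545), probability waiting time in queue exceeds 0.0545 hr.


ρ = 18.25/59.15 = 0.3085
P(Wq > t) = ρ·e^{−(μ−λ)t} = 0.3085·e^{−2.2290}
= 0.3085·0.107631 = 0.033208

Final: 0.033208


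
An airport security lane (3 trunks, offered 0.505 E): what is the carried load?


B(3,0.505) = 0.012978 (Erlang-B)
Carried load = a(1 − B) = 0.505·(1 − 0.012978) = 0.505·0.987022 = 0.4984 E

Final: 0.4984 Erlangs


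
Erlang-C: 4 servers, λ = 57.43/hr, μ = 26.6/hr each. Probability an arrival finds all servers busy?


a = λ/μ = 2.1590; ρ = a/4 = 0.5398
P₀ = 0.109479 (from M/M/c formula)
C(c,a) = [a^c/(c!(1−ρ))]·P₀ = [21.72845/(24·0.4602)]·0.109479
= 1.96711·0.109479 = 0.215358

Final: 0.215358


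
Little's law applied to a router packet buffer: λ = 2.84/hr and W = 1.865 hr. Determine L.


L = λW = 2.84·1.865 = 5.2966

Final: 5.2966


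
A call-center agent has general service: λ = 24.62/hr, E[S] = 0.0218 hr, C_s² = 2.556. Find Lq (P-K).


ρ = λ·E[S] = 24.62·0.0218 = 0.5367
Lq = ρ²(1+C_s²)/(2(1−ρ)) = 0.2881·(1+2.556)/(2·0.4633)
= 0.2881·3.5560/0.9266 = 1.10554

Final: 1.10554


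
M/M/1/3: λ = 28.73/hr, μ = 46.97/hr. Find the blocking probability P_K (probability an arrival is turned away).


ρ = λ/μ = 28.73/46.97 = 0.6117
P_K = (1−ρ)ρ^K/(1−ρ^(K+1)) = (0.3883·0.228847)/(1 − 0.139978)
= 0.088869/0.860022 = 0.103333

Final: 0.103333


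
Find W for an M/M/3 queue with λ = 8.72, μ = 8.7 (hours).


a = 1.0023; ρ = 0.3341; P₀ = 0.362763
Lq = P₀·a^c·ρ/(c!(1−ρ)²) = 0.04587
Wq = Lq/λ = 0.04587/8.72 = 0.005260 hr
W = Wq + 1/μ = 0.005260 + 0.11494 = 0.12020 hr

Final: 0.12020 hr


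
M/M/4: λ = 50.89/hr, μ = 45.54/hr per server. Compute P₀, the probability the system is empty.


a = λ/μ = 50.89/45.54 = 1.1175; ρ = a/c = 0.2794
Σ_{k=0}^{3} a^k/k! (terms k=0..3) = 1.00000 + 1.11748 + 0.62438 + 0.23258 = 2.97444
Tail: a^4/(4!(1−ρ)) = 1.55940/(24·0.7206) = 0.09016
P₀ = 1/(2.97444 + 0.09016) = 1/3.06460 = 0.326307

Final: 0.326307


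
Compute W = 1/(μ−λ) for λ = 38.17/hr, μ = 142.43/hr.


W = 1/(μ−λ) = 1/(142.43 − 38.17) = 1/104.26 = 0.009591 hr

Final: 0.009591 hr


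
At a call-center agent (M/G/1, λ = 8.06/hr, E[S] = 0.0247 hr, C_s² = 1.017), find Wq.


ρ = λ·E[S] = 8.06·0.0247 = 0.1991
E[S²] = E[S]²(1+C_s²) = 0.0247²·(1+1.017) = 0.001231
Wq = λ·E[S²]/(2(1−ρ)) = 8.06·0.001231/(2·0.8009) = 0.006192 hr

Final: 0.006192 hr


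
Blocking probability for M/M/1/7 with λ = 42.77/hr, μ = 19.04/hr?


ρ = λ/μ = 42.77/19.04 = 2.2463
P_K = (1−ρ)ρ^K/(1−ρ^(K+1)) = (-1.2463·288.606524)/(1 − 648.303625)
= -359.697101/-647.303625 = 0.555685

Final: 0.555685


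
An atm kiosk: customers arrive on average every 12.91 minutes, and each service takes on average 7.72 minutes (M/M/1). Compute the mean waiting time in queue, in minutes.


λ = 60/12.91 = 4.6476 /hr
μ = 60/7.72 = 7.7720 /hr
ρ = λ/μ = 4.6476/7.7720 = 0.5980
Wq = ρ/(μ−λ) = 0.5980/(7.7720−4.6476) = 0.19139 hr
In minutes: 0.19139·60 = 11.483 min

Final: 11.483 min


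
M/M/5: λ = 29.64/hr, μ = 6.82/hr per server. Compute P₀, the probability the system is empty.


a = λ/μ = 29.64/6.82 = 4.3460; ρ = a/c = 0.8692
Σ_{k=0}^{4} a^k/k! (terms k=0..4) = 1.00000 + 4.34604 + 9.44404 + 13.68139 + 14.86497 = 43.33644
Tail: a^5/(5!(1−ρ)) = 1550.49055/(120·0.1308) = 98.78873
P₀ = 1/(43.33644 + 98.78873) = 1/142.12517 = 0.007036

Final: 0.007036


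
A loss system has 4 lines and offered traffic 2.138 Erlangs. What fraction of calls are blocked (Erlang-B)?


B(c,a) = (a^c/c!) / Σ_{k=0}^{c} a^k/k!
a^4/4! = 0.870602
Σ terms (k=0..4): 1.00000 + 2.13800 + 2.28552 + 1.62882 + 0.87060 = 7.922939
B = 0.870602/7.922939 = 0.109884

Final: 0.109884


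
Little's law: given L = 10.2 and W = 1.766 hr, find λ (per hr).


λ = L/W = 10.2/1.766 = 5.7758 /hr

Final: 5.7758 /hr


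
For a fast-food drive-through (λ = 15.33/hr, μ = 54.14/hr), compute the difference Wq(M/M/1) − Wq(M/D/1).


ρ = 15.33/54.14 = 0.2832
Wq(M/M/1) = ρ/(μ−λ) = 0.2832/38.81 = 0.007296 hr
Wq(M/D/1) = ρ/(2(μ−λ)) = 0.003648 hr
Savings = 0.007296 − 0.003648 = 0.003648 hr

Final: 0.003648 hr


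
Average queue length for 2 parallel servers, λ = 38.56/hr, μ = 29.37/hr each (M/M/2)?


a = λ/μ = 1.3129; ρ = a/2 = 0.6565
P₀ = 0.207400
Lq = P₀·a^c·ρ / (c!·(1−ρ)²) = 0.207400·1.72372·0.6565/(2·0.11803)
= 0.99420

Final: 0.99420


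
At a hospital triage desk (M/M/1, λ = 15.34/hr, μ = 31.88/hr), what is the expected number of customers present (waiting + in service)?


ρ = λ/μ = 15.34/31.88 = 0.4812
L = ρ/(1−ρ) = 0.4812/(1 − 0.4812) = 0.4812/0.5188 = 0.9274

Final: 0.9274


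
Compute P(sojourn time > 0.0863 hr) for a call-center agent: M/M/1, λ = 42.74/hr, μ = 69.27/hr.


W ~ Exponential(μ−λ) for M/M/1.
μ − λ = 69.27 − 42.74 = 26.5300
P(W > t) = e^{−(μ−λ)t} = e^{−2.2895} = 0.101313

Final: 0.101313


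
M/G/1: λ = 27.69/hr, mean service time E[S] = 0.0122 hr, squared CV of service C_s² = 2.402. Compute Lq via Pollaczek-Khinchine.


ρ = λ·E[S] = 27.69·0.0122 = 0.3378
Lq = ρ²(1+C_s²)/(2(1−ρ)) = 0.1141·(1+2.402)/(2·0.6622)
= 0.1141·3.4020/1.3244 = 0.29315

Final: 0.29315


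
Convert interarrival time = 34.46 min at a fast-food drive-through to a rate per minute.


λ = 1/(interarrival time) in consistent units.
1 minute = 1 min, so λ = 1/34.46 = 0.02902 per minute

Final: 0.02902 /min


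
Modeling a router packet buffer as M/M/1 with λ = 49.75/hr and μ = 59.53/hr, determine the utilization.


ρ = λ/μ = 49.75/59.53 = 0.8357

Final: 0.8357


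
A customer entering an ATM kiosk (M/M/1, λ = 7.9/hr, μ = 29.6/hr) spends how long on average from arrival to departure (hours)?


W = 1/(μ−λ) = 1/(29.6 − 7.9) = 1/21.70 = 0.04608 hr

Final: 0.04608 hr


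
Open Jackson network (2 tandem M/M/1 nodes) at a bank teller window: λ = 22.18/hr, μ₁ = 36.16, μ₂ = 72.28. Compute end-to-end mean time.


Each node sees arrival rate λ = 22.18/hr (tandem ⇒ throughput preserved).
W₁ = 1/(μ₁−λ) = 1/(36.16−22.18) = 0.07153 hr
W₂ = 1/(μ₂−λ) = 1/(72.28−22.18) = 0.01996 hr
W_total = W₁ + W₂ = 0.07153 + 0.01996 = 0.09149 hr

Final: 0.09149 hr


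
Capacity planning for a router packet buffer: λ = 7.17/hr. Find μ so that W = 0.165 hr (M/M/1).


W = 1/(μ−λ) ⇒ μ − λ = 1/W = 1/0.165 = 6.0606
μ = λ + 1/W = 7.17 + 6.0606 = 13.2306 per hr

Final: 13.2306 /hr


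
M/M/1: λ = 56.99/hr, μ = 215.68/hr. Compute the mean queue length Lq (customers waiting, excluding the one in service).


ρ = 56.99/215.68 = 0.2642
Lq = ρ²/(1−ρ) = 0.06982/0.7358 = 0.09489

Final: 0.09489


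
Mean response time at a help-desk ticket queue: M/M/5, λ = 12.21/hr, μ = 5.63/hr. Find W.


a = 2.1687; ρ = 0.4337; P₀ = 0.113015
Lq = P₀·a^c·ρ/(c!(1−ρ)²) = 0.06112
Wq = Lq/λ = 0.06112/12.21 = 0.005006 hr
W = Wq + 1/μ = 0.005006 + 0.17762 = 0.18263 hr

Final: 0.18263 hr


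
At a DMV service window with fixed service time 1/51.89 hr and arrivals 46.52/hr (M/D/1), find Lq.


ρ = 46.52/51.89 = 0.8965
M/D/1: Lq = ρ²/(2(1−ρ)) = 0.8037/(2·0.1035) = 3.88322

Final: 3.88322


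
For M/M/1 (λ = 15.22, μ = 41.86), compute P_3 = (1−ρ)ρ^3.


ρ = 15.22/41.86 = 0.3636
P_n = (1−ρ)·ρ^n = (1 − 0.3636)·0.3636^3 = 0.6364·0.048067 = 0.030590

Final: 0.030590


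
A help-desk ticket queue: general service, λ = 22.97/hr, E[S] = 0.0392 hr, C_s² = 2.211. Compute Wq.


ρ = λ·E[S] = 22.97·0.0392 = 0.9004
E[S²] = E[S]²(1+C_s²) = 0.0392²·(1+2.211) = 0.004934
Wq = λ·E[S²]/(2(1−ρ)) = 22.97·0.004934/(2·0.09958) = 0.56910 hr

Final: 0.56910 hr


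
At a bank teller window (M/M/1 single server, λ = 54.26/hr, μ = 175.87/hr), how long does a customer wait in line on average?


ρ = 54.26/175.87 = 0.3085
Wq = ρ/(μ−λ) = 0.3085/(175.87 − 54.26) = 0.3085/121.61 = 0.002537 hr

Final: 0.002537 hr


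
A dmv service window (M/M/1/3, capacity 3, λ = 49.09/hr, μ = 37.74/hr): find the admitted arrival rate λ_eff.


ρ = 1.3007; P_K = (1−ρ)ρ^3/(1−ρ^4) = 0.355338
λ_eff = λ(1 − P_K) = 49.09·(1 − 0.355338) = 49.09·0.644662 = 31.6465 /hr

Final: 31.6465 /hr


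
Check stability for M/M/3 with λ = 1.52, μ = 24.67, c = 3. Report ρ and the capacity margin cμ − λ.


Total capacity cμ = 3·24.67 = 74.01/hr
ρ = λ/(cμ) = 1.52/74.01 = 0.02054
Stable ⇔ ρ < 1: YES
Spare capacity = cμ − λ = 74.01 − 1.52 = 72.49/hr

Final: ρ = 0.02054; stable; margin = 72.49/hr


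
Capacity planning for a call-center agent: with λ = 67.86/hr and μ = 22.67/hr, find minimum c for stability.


Stability requires cμ > λ ⇔ c > λ/μ.
λ/μ = 67.86/22.67 = 2.9934
Minimum integer c = ⌊2.9934⌋ + 1 = 3
Check: 3·22.67 = 68.01 > 67.86, while 2·22.67 = 45.34 ≤ 67.86

Final: 3 servers


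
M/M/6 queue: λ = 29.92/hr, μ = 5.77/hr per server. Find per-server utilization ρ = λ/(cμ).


ρ = λ/(cμ) = 29.92/(6·5.77) = 29.92/34.62 = 0.8642

Final: 0.8642


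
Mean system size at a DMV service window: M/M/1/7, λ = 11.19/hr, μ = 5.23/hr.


ρ = 11.19/5.23 = 2.1396
L = ρ[1 − (K+1)ρ^K + Kρ^(K+1)] / [(1−ρ)(1−ρ^(K+1))]
Numerator: 2.1396·(1 − 8·205.257381 + 7·439.164454) = 3066.214328
Denominator: (-1.1396)·(-438.164454) = 499.323164
L = 3066.214328/499.323164 = 6.1407

Final: 6.1407


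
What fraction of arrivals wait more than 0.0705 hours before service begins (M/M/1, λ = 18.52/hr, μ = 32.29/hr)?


ρ = 18.52/32.29 = 0.5736
P(Wq > t) = ρ·e^{−(μ−λ)t} = 0.5736·e^{−0.9708}
= 0.5736·0.378786 = 0.217253

Final: 0.217253


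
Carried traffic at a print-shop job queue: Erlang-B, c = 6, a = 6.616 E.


B(6,6.616) = 0.306755 (Erlang-B)
Carried load = a(1 − B) = 6.616·(1 − 0.306755) = 6.616·0.693245 = 4.5865 E

Final: 4.5865 Erlangs


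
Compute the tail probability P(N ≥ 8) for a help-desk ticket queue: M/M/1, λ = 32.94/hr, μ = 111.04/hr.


ρ = 32.94/111.04 = 0.2966
P(N ≥ n) = ρ^n = 0.2966^8 = 0.00005997

Final: 0.00005997


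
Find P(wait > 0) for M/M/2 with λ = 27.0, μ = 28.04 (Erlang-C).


a = λ/μ = 0.9629; ρ = a/2 = 0.4815
P₀ = 0.350024 (from M/M/c formula)
C(c,a) = [a^c/(c!(1−ρ))]·P₀ = [0.92720/(2·0.5185)]·0.350024
= 0.89404·0.350024 = 0.312934

Final: 0.312934


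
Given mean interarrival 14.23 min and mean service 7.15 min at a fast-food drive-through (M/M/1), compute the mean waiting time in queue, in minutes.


λ = 60/14.23 = 4.2164 /hr
μ = 60/7.15 = 8.3916 /hr
ρ = λ/μ = 4.2164/8.3916 = 0.5025
Wq = ρ/(μ−λ) = 0.5025/(8.3916−4.2164) = 0.12034 hr
In minutes: 0.12034·60 = 7.221 min

Final: 7.221 min


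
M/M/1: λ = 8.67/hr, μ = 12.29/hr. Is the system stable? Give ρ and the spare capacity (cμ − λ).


Total capacity cμ = 1·12.29 = 12.29/hr
ρ = λ/(cμ) = 8.67/12.29 = 0.7055
Stable ⇔ ρ < 1: YES
Spare capacity = cμ − λ = 12.29 − 8.67 = 3.62/hr

Final: ρ = 0.7055; stable; margin = 3.62/hr


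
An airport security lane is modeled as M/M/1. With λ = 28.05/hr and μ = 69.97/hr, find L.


ρ = λ/μ = 28.05/69.97 = 0.4009
L = ρ/(1−ρ) = 0.4009/(1 − 0.4009) = 0.4009/0.5991 = 0.6691

Final: 0.6691


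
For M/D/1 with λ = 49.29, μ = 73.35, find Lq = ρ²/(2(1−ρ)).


ρ = 49.29/73.35 = 0.6720
M/D/1: Lq = ρ²/(2(1−ρ)) = 0.4516/(2·0.3280) = 0.68832

Final: 0.68832


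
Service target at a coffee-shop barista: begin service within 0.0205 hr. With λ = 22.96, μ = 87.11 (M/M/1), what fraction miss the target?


ρ = 22.96/87.11 = 0.2636
P(Wq > t) = ρ·e^{−(μ−λ)t} = 0.2636·e^{−1.3151}
= 0.2636·0.268454 = 0.070758

Final: 0.070758


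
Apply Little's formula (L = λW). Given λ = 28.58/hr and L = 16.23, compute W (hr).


W = L/λ = 16.23/28.58 = 0.5679 hr

Final: 0.5679 hr


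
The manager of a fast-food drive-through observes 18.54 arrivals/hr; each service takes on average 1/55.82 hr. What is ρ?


ρ = λ/μ = 18.54/55.82 = 0.3321

Final: 0.3321


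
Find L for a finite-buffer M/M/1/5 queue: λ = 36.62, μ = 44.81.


ρ = 36.62/44.81 = 0.8172
L = ρ[1 − (K+1)ρ^K + Kρ^(K+1)] / [(1−ρ)(1−ρ^(K+1))]
Numerator: 0.8172·(1 − 6·0.364516 + 5·0.297893) = 0.247103
Denominator: (0.1828)·(0.702107) = 0.128325
L = 0.247103/0.128325 = 1.9256

Final: 1.9256


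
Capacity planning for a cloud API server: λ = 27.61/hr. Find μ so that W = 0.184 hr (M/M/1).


W = 1/(μ−λ) ⇒ μ − λ = 1/W = 1/0.184 = 5.4348
μ = λ + 1/W = 27.61 + 5.4348 = 33.0448 per hr

Final: 33.0448 /hr


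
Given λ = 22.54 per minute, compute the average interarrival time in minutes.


Mean interarrival time = 1/λ = 1/22.54 minute = 0.04437 minute
In minutes: 0.04437 × 1 = 0.04437 min

Final: 0.04437 min


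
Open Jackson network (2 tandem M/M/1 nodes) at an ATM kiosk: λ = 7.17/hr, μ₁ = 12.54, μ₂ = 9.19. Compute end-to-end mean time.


Each node sees arrival rate λ = 7.17/hr (tandem ⇒ throughput preserved).
W₁ = 1/(μ₁−λ) = 1/(12.54−7.17) = 0.18622 hr
W₂ = 1/(μ₂−λ) = 1/(9.19−7.17) = 0.49505 hr
W_total = W₁ + W₂ = 0.18622 + 0.49505 = 0.68127 hr

Final: 0.68127 hr


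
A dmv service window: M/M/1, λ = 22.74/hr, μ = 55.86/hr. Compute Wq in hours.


ρ = 22.74/55.86 = 0.4071
Wq = ρ/(μ−λ) = 0.4071/(55.86 − 22.74) = 0.4071/33.12 = 0.01229 hr

Final: 0.01229 hr


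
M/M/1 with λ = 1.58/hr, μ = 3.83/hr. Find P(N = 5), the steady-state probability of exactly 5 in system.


ρ = 1.58/3.83 = 0.4125
P_n = (1−ρ)·ρ^n = (1 − 0.4125)·0.4125^5 = 0.5875·0.011948 = 0.007019

Final: 0.007019


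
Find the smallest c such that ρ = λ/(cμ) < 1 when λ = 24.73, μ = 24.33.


Stability requires cμ > λ ⇔ c > λ/μ.
λ/μ = 24.73/24.33 = 1.0164
Minimum integer c = ⌊1.0164⌋ + 1 = 2
Check: 2·24.33 = 48.66 > 24.73, while 1·24.33 = 24.33 ≤ 24.73

Final: 2 servers


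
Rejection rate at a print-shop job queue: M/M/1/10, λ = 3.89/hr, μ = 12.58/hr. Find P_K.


ρ = λ/μ = 3.89/12.58 = 0.3092
P_K = (1−ρ)ρ^K/(1−ρ^(K+1)) = (0.6908·0.000007993)/(1 − 0.000002471)
= 0.000005521/0.999998 = 0.000005521

Final: 0.000005521


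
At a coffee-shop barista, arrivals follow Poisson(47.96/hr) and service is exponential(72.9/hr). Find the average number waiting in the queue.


ρ = 47.96/72.9 = 0.6579
Lq = ρ²/(1−ρ) = 0.4328/0.3421 = 1.2651

Final: 1.2651


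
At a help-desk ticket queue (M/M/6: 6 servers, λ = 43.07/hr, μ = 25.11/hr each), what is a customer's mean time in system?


a = 1.7153; ρ = 0.2859; P₀ = 0.179814
Lq = P₀·a^c·ρ/(c!(1−ρ)²) = 0.003565
Wq = Lq/λ = 0.003565/43.07 = 0.00008278 hr
W = Wq + 1/μ = 0.00008278 + 0.03982 = 0.03991 hr

Final: 0.03991 hr


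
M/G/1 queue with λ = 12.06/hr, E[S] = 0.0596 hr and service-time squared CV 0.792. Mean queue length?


ρ = λ·E[S] = 12.06·0.0596 = 0.7188
Lq = ρ²(1+C_s²)/(2(1−ρ)) = 0.5166·(1+0.792)/(2·0.2812)
= 0.5166·1.7920/0.5624 = 1.64605

Final: 1.64605


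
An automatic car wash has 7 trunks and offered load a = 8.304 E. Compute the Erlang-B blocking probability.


B(c,a) = (a^c/c!) / Σ_{k=0}^{c} a^k/k!
a^7/7! = 540.232674
Σ terms (k=0..7): 1.00000 + 8.30400 + 34.47821 + 95.43568 + 198.12447 + 329.04512 + 455.39845 + 540.23267 = 1662.018603
B = 540.232674/1662.018603 = 0.325046

Final: 0.325046


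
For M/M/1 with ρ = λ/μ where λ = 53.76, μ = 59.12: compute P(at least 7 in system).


ρ = 53.76/59.12 = 0.9093
P(N ≥ n) = ρ^n = 0.9093^7 = 0.514131

Final: 0.514131


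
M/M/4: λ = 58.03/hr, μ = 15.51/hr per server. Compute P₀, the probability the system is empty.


a = λ/μ = 58.03/15.51 = 3.7415; ρ = a/c = 0.9354
Σ_{k=0}^{3} a^k/k! (terms k=0..3) = 1.00000 + 3.74146 + 6.99925 + 8.72913 = 20.46984
Tail: a^4/(4!(1−ρ)) = 195.95804/(24·0.06464) = 126.32208
P₀ = 1/(20.46984 + 126.32208) = 1/146.79192 = 0.006812

Final: 0.006812


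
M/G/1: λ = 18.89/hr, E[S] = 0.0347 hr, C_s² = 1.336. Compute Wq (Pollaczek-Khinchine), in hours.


ρ = λ·E[S] = 18.89·0.0347 = 0.6555
E[S²] = E[S]²(1+C_s²) = 0.0347²·(1+1.336) = 0.002813
Wq = λ·E[S²]/(2(1−ρ)) = 18.89·0.002813/(2·0.3445) = 0.07711 hr

Final: 0.07711 hr


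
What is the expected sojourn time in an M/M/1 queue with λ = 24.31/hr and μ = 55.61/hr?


W = 1/(μ−λ) = 1/(55.61 − 24.31) = 1/31.30 = 0.03195 hr

Final: 0.03195 hr


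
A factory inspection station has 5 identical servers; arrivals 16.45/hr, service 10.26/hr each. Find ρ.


ρ = λ/(cμ) = 16.45/(5·10.26) = 16.45/51.30 = 0.3207

Final: 0.3207


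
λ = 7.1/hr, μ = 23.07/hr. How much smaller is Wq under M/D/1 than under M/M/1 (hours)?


ρ = 7.1/23.07 = 0.3078
Wq(M/M/1) = ρ/(μ−λ) = 0.3078/15.97 = 0.01927 hr
Wq(M/D/1) = ρ/(2(μ−λ)) = 0.009636 hr
Savings = 0.01927 − 0.009636 = 0.009636 hr

Final: 0.009636 hr


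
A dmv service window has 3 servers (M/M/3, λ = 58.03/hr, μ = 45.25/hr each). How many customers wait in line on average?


a = λ/μ = 1.2824; ρ = a/3 = 0.4275
P₀ = 0.268909
Lq = P₀·a^c·ρ / (c!·(1−ρ)²) = 0.268909·2.10912·0.4275/(6·0.32778)
= 0.12328

Final: 0.12328


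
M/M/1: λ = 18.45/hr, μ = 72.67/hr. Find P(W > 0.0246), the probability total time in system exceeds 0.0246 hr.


W ~ Exponential(μ−λ) for M/M/1.
μ − λ = 72.67 − 18.45 = 54.2200
P(W > t) = e^{−(μ−λ)t} = e^{−1.3338} = 0.263471

Final: 0.263471


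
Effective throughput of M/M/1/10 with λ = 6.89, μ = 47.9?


ρ = 0.1438; P_K = (1−ρ)ρ^10/(1−ρ^11) = 0.000000003246
λ_eff = λ(1 − P_K) = 6.89·(1 − 0.000000003246) = 6.89·1.000000 = 6.8900 /hr

Final: 6.8900 /hr


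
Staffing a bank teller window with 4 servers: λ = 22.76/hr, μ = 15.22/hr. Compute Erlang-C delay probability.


a = λ/μ = 1.4954; ρ = a/4 = 0.3739
P₀ = 0.222044 (from M/M/c formula)
C(c,a) = [a^c/(c!(1−ρ))]·P₀ = [5.00070/(24·0.6261)]·0.222044
= 0.33277·0.222044 = 0.073889

Final: 0.073889


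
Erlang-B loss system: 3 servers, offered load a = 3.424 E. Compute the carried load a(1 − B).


B(3,3.424) = 0.394102 (Erlang-B)
Carried load = a(1 − B) = 3.424·(1 − 0.394102) = 3.424·0.605898 = 2.0746 E

Final: 2.0746 Erlangs


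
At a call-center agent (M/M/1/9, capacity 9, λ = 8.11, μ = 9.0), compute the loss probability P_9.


ρ = λ/μ = 8.11/9.0 = 0.9011
P_K = (1−ρ)ρ^K/(1−ρ^(K+1)) = (0.09889·0.391746)/(1 − 0.353007)
= 0.038739/0.646993 = 0.059876

Final: 0.059876


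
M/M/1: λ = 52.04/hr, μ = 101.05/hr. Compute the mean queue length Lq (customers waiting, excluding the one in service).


ρ = 52.04/101.05 = 0.5150
Lq = ρ²/(1−ρ) = 0.2652/0.4850 = 0.5468

Final: 0.5468


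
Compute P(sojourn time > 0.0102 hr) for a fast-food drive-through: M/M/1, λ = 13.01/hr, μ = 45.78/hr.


W ~ Exponential(μ−λ) for M/M/1.
μ − λ = 45.78 − 13.01 = 32.7700
P(W > t) = e^{−(μ−λ)t} = e^{−0.3343} = 0.715872

Final: 0.715872


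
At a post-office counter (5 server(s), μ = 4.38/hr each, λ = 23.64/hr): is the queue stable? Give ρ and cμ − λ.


Total capacity cμ = 5·4.38 = 21.90/hr
ρ = λ/(cμ) = 23.64/21.90 = 1.0795
Stable ⇔ ρ < 1: NO
Spare capacity = cμ − λ = 21.90 − 23.64 = -1.74/hr

Final: ρ = 1.0795; unstable; margin = -1.74/hr


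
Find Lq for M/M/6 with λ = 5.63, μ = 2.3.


a = λ/μ = 2.4478; ρ = a/6 = 0.4080
P₀ = 0.086050
Lq = P₀·a^c·ρ / (c!·(1−ρ)²) = 0.086050·215.12127·0.4080/(720·0.35050)
= 0.02993

Final: 0.02993


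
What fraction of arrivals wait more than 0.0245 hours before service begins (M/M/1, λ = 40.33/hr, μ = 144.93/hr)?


ρ = 40.33/144.93 = 0.2783
P(Wq > t) = ρ·e^{−(μ−λ)t} = 0.2783·e^{−2.5627}
= 0.2783·0.077096 = 0.021454

Final: 0.021454


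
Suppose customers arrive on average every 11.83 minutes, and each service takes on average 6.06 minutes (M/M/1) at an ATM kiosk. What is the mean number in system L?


λ = 60/11.83 = 5.0719 /hr
μ = 60/6.06 = 9.9010 /hr
ρ = λ/μ = 5.0719/9.9010 = 0.5123
L = ρ/(1−ρ) = 0.5123/0.4877 = 1.0503

Final: 1.0503


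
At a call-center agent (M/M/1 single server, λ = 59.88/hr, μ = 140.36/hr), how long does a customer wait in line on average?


ρ = 59.88/140.36 = 0.4266
Wq = ρ/(μ−λ) = 0.4266/(140.36 − 59.88) = 0.4266/80.48 = 0.005301 hr

Final: 0.005301 hr


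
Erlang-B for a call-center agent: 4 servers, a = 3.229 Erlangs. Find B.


B(c,a) = (a^c/c!) / Σ_{k=0}^{c} a^k/k!
a^4/4! = 4.529611
Σ terms (k=0..4): 1.00000 + 3.22900 + 5.21322 + 5.61116 + 4.52961 = 19.582995
B = 4.529611/19.582995 = 0.231303

Final: 0.231303


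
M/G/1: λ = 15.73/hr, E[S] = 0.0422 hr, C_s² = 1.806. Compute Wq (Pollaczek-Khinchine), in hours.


ρ = λ·E[S] = 15.73·0.0422 = 0.6638
E[S²] = E[S]²(1+C_s²) = 0.0422²·(1+1.806) = 0.004997
Wq = λ·E[S²]/(2(1−ρ)) = 15.73·0.004997/(2·0.3362) = 0.11690 hr

Final: 0.11690 hr


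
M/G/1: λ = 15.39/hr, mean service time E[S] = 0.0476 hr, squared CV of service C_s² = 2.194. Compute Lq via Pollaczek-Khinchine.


ρ = λ·E[S] = 15.39·0.0476 = 0.7326
Lq = ρ²(1+C_s²)/(2(1−ρ)) = 0.5367·(1+2.194)/(2·0.2674)
= 0.5367·3.1940/0.5349 = 3.20462

Final: 3.20462


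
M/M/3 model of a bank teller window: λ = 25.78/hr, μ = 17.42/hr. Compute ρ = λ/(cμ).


ρ = λ/(cμ) = 25.78/(3·17.42) = 25.78/52.26 = 0.4933

Final: 0.4933


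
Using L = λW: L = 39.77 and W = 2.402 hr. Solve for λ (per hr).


λ = L/W = 39.77/2.402 = 16.5570 /hr

Final: 16.5570 /hr


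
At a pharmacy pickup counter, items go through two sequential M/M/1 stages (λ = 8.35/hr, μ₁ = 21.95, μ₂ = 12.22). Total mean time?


Each node sees arrival rate λ = 8.35/hr (tandem ⇒ throughput preserved).
W₁ = 1/(μ₁−λ) = 1/(21.95−8.35) = 0.07353 hr
W₂ = 1/(μ₂−λ) = 1/(12.22−8.35) = 0.25840 hr
W_total = W₁ + W₂ = 0.07353 + 0.25840 = 0.33193 hr

Final: 0.33193 hr


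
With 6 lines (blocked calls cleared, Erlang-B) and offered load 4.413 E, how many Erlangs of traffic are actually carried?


B(6,4.413) = 0.147639 (Erlang-B)
Carried load = a(1 − B) = 4.413·(1 − 0.147639) = 4.413·0.852361 = 3.7615 E

Final: 3.7615 Erlangs


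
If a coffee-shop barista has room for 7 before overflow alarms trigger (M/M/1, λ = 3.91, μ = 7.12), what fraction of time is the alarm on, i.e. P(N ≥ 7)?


ρ = 3.91/7.12 = 0.5492
P(N ≥ n) = ρ^n = 0.5492^7 = 0.015062

Final: 0.015062


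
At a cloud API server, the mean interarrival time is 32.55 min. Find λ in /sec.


λ = 1/(interarrival time) in consistent units.
1 second = 0.0166667 min, so λ = 0.0166667/32.55 = 0.0005120 per second

Final: 0.0005120 /sec


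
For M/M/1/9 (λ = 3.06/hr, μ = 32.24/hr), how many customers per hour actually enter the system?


ρ = 0.09491; P_K = (1−ρ)ρ^9/(1−ρ^10) = 5.658e-10
λ_eff = λ(1 − P_K) = 3.06·(1 − 5.658e-10) = 3.06·1.000000 = 3.0600 /hr

Final: 3.0600 /hr


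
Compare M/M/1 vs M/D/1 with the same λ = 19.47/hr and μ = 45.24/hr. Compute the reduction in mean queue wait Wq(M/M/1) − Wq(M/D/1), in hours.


ρ = 19.47/45.24 = 0.4304
Wq(M/M/1) = ρ/(μ−λ) = 0.4304/25.77 = 0.01670 hr
Wq(M/D/1) = ρ/(2(μ−λ)) = 0.008350 hr
Savings = 0.01670 − 0.008350 = 0.008350 hr

Final: 0.008350 hr


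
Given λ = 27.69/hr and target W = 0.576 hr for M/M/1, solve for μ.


W = 1/(μ−λ) ⇒ μ − λ = 1/W = 1/0.576 = 1.7361
μ = λ + 1/W = 27.69 + 1.7361 = 29.4261 per hr

Final: 29.4261 /hr


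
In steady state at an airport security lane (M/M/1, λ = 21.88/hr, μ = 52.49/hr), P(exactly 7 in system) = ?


ρ = 21.88/52.49 = 0.4168
P_n = (1−ρ)·ρ^n = (1 − 0.4168)·0.4168^7 = 0.5832·0.002187 = 0.001275

Final: 0.001275


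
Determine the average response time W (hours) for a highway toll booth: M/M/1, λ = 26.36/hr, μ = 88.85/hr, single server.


W = 1/(μ−λ) = 1/(88.85 − 26.36) = 1/62.49 = 0.01600 hr

Final: 0.01600 hr


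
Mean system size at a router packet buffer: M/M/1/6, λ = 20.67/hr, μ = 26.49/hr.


ρ = 20.67/26.49 = 0.7803
L = ρ[1 − (K+1)ρ^K + Kρ^(K+1)] / [(1−ρ)(1−ρ^(K+1))]
Numerator: 0.7803·(1 − 7·0.225710 + 6·0.176120) = 0.372006
Denominator: (0.2197)·(0.823880) = 0.181011
L = 0.372006/0.181011 = 2.0552

Final: 2.0552


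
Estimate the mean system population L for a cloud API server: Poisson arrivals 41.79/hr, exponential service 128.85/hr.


ρ = λ/μ = 41.79/128.85 = 0.3243
L = ρ/(1−ρ) = 0.3243/(1 − 0.3243) = 0.3243/0.6757 = 0.4800

Final: 0.4800


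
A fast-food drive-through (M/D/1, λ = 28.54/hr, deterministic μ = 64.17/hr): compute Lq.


ρ = 28.54/64.17 = 0.4448
M/D/1: Lq = ρ²/(2(1−ρ)) = 0.1978/(2·0.5552) = 0.17813

Final: 0.17813


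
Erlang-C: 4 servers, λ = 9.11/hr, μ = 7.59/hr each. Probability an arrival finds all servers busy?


a = λ/μ = 1.2003; ρ = a/4 = 0.3001
P₀ = 0.300091 (from M/M/c formula)
C(c,a) = [a^c/(c!(1−ρ))]·P₀ = [2.07542/(24·0.6999)]·0.300091
= 0.12355·0.300091 = 0.037076

Final: 0.037076


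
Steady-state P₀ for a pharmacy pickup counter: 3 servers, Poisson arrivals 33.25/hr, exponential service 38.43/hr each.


a = λ/μ = 33.25/38.43 = 0.8652; ρ = a/c = 0.2884
Σ_{k=0}^{2} a^k/k! (terms k=0..2) = 1.00000 + 0.86521 + 0.37429 = 2.23950
Tail: a^3/(3!(1−ρ)) = 0.64768/(6·0.7116) = 0.15170
P₀ = 1/(2.23950 + 0.15170) = 1/2.39120 = 0.418200

Final: 0.418200


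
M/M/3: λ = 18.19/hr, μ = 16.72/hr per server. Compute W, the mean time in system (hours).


a = 1.0879; ρ = 0.3626; P₀ = 0.331520
Lq = P₀·a^c·ρ/(c!(1−ρ)²) = 0.06351
Wq = Lq/λ = 0.06351/18.19 = 0.003492 hr
W = Wq + 1/μ = 0.003492 + 0.05981 = 0.06330 hr

Final: 0.06330 hr


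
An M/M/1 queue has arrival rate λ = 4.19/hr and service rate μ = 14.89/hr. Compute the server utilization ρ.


ρ = λ/μ = 4.19/14.89 = 0.2814

Final: 0.2814


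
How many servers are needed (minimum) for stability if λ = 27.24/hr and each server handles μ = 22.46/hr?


Stability requires cμ > λ ⇔ c > λ/μ.
λ/μ = 27.24/22.46 = 1.2128
Minimum integer c = ⌊1.2128⌋ + 1 = 2
Check: 2·22.46 = 44.92 > 27.24, while 1·22.46 = 22.46 ≤ 27.24

Final: 2 servers


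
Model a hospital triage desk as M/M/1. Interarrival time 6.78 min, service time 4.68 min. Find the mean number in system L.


λ = 60/6.78 = 8.8496 /hr
μ = 60/4.68 = 12.8205 /hr
ρ = λ/μ = 8.8496/12.8205 = 0.6903
L = ρ/(1−ρ) = 0.6903/0.3097 = 2.2286

Final: 2.2286


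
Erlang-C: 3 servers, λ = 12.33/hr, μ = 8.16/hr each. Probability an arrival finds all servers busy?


a = λ/μ = 1.5110; ρ = a/3 = 0.5037
P₀ = 0.207850 (from M/M/c formula)
C(c,a) = [a^c/(c!(1−ρ))]·P₀ = [3.45000/(6·0.4963)]·0.207850
= 1.15852·0.207850 = 0.240798

Final: 0.240798


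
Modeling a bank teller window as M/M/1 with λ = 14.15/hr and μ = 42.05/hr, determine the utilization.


ρ = λ/μ = 14.15/42.05 = 0.3365

Final: 0.3365


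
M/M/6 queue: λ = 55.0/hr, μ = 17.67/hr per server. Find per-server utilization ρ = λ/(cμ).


ρ = λ/(cμ) = 55.0/(6·17.67) = 55.0/106.02 = 0.5188

Final: 0.5188


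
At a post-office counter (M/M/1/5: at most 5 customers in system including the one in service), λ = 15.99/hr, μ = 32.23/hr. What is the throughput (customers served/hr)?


ρ = 0.4961; P_K = (1−ρ)ρ^5/(1−ρ^6) = 0.015374
λ_eff = λ(1 − P_K) = 15.99·(1 − 0.015374) = 15.99·0.984626 = 15.7442 /hr

Final: 15.7442 /hr


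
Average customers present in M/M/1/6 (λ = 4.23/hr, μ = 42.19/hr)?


ρ = 4.23/42.19 = 0.1003
L = ρ[1 − (K+1)ρ^K + Kρ^(K+1)] / [(1−ρ)(1−ρ^(K+1))]
Numerator: 0.1003·(1 − 7·0.000001016 + 6·0.0000001018) = 0.100260
Denominator: (0.8997)·(1.000000) = 0.899739
L = 0.100260/0.899739 = 0.1114

Final: 0.1114


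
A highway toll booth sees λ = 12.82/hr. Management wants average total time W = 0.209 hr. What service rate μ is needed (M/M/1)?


W = 1/(μ−λ) ⇒ μ − λ = 1/W = 1/0.209 = 4.7847
μ = λ + 1/W = 12.82 + 4.7847 = 17.6047 per hr

Final: 17.6047 /hr


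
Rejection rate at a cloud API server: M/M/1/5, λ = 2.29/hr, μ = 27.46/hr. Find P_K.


ρ = λ/μ = 2.29/27.46 = 0.08339
P_K = (1−ρ)ρ^K/(1−ρ^(K+1)) = (0.9166·0.000004033)/(1 − 0.0000003364)
= 0.000003697/1.000000 = 0.000003697

Final: 0.000003697


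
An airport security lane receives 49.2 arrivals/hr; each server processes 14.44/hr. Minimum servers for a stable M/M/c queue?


Stability requires cμ > λ ⇔ c > λ/μ.
λ/μ = 49.2/14.44 = 3.4072
Minimum integer c = ⌊3.4072⌋ + 1 = 4
Check: 4·14.44 = 57.76 > 49.2, while 3·14.44 = 43.32 ≤ 49.2

Final: 4 servers


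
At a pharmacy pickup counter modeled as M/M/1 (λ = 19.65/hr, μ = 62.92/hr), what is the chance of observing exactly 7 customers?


ρ = 19.65/62.92 = 0.3123
P_n = (1−ρ)·ρ^n = (1 − 0.3123)·0.3123^7 = 0.6877·0.0002897 = 0.0001993

Final: 0.0001993


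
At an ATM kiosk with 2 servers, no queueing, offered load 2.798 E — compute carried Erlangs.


B(2,2.798) = 0.507546 (Erlang-B)
Carried load = a(1 − B) = 2.798·(1 − 0.507546) = 2.798·0.492454 = 1.3779 E

Final: 1.3779 Erlangs


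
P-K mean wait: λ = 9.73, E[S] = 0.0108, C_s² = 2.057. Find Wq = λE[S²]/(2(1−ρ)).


ρ = λ·E[S] = 9.73·0.0108 = 0.1051
E[S²] = E[S]²(1+C_s²) = 0.0108²·(1+2.057) = 0.0003566
Wq = λ·E[S²]/(2(1−ρ)) = 9.73·0.0003566/(2·0.8949) = 0.001938 hr

Final: 0.001938 hr
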